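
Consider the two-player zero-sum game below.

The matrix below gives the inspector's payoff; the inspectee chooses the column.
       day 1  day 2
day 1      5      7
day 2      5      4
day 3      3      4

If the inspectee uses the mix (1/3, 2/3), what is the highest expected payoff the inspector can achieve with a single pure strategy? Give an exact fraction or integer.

19/3

day 1: (5)·(1/3) + (7)·(2/3) = 19/3.
day 2: (5)·(1/3) + (4)·(2/3) = 13/3.
day 3: (3)·(1/3) + (4)·(2/3) = 11/3.
The best pure response is day 1 with expected payoff 19/3.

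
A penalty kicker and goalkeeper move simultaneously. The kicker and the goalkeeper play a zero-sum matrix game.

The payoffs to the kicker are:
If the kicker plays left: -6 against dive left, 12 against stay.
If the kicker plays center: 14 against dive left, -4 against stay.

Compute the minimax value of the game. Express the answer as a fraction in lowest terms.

Row minima are -6 and -4, so the kicker's maximin is -4; column maxima are 14 and 12, so the goalkeeper's minimax is 12. These differ, so the equilibrium is in mixed strategies.
Let the kicker play left with probability p. The goalkeeper is indifferent when −6p + 14(1−p) = 12p − 4(1−p), giving p = 1/2.
Let the goalkeeper play dive left with probability q. The kicker is indifferent when −6q + 12(1−q) = 14q − 4(1−q), giving q = 4/9.
The value is -6·(4/9) + (12)·(5/9) = 4.

4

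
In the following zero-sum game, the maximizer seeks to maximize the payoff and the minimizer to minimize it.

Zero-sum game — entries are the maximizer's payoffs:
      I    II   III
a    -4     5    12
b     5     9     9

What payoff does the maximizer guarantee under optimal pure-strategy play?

5

Row minima: -4, 5 → the maximizer's maximin is 5.
Column maxima: 5, 9, 12 → the minimizer's minimax is 5.
They coincide at (b, I), so the value is 5.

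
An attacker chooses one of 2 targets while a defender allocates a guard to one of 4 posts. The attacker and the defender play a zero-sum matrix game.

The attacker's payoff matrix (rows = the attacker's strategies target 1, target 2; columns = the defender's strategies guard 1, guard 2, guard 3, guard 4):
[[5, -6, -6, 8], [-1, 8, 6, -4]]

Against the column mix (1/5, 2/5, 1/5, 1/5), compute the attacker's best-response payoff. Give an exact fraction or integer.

target 1: (5)·(1/5) + (-6)·(2/5) + (-6)·(1/5) + (8)·(1/5) = -1.
target 2: (-1)·(1/5) + (8)·(2/5) + (6)·(1/5) + (-4)·(1/5) = 17/5.
The best pure response is target 2 with expected payoff 17/5.

17/5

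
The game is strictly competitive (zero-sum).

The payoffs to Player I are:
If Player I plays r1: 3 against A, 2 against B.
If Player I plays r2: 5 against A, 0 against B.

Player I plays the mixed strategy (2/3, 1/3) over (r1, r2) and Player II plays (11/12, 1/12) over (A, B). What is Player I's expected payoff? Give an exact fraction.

125/36

Against (11/12, 1/12), each row's expected payoff is r1: 35/12; r2: 55/12.
Taking the (2/3, 1/3)-weighted average: (2/3)·(35/12) + (1/3)·(55/12) = 125/36.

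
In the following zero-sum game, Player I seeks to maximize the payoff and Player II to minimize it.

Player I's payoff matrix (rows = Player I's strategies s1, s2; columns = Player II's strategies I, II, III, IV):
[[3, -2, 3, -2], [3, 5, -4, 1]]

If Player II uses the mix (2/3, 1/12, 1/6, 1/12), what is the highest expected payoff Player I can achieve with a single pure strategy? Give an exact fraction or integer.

s1: (3)·(2/3) + (-2)·(1/12) + (3)·(1/6) + (-2)·(1/12) = 13/6.
s2: (3)·(2/3) + (5)·(1/12) + (-4)·(1/6) + (1)·(1/12) = 11/6.
The best pure response is s1 with expected payoff 13/6.

13/6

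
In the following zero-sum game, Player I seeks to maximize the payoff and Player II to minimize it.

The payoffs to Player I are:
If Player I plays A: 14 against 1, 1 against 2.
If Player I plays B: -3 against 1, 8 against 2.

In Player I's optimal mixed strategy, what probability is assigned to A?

Row minima are 1 and -3, so Player I's maximin is 1; column maxima are 14 and 8, so Player II's minimax is 8. These differ, so the equilibrium is in mixed strategies.
Let Player I play A with probability p. Player II is indifferent when 14p − 3(1−p) = p + 8(1−p), giving p = 11/24.

11/24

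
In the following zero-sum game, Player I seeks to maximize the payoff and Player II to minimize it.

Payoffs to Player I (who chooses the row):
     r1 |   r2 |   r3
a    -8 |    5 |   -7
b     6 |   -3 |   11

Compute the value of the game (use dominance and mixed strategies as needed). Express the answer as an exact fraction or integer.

Column r3 is strictly dominated by r1 for Player II (it gives Player I more in every row).
The remaining 2×2 game on (a, b) × (r1, r2) has no saddle point. Let Player I play a with probability p; indifference gives −8p + 6(1−p) = 5p − 3(1−p), so p = 9/22.
Similarly Player II's optimal q on r1 is 4/11, and the value is -8·(4/11) + (5)·(7/11) = 3/11.

3/11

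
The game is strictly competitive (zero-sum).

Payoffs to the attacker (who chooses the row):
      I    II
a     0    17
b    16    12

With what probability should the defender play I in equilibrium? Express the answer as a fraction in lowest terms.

Row minima are 0 and 12, so the attacker's maximin is 12; column maxima are 16 and 17, so the defender's minimax is 16. These differ, so the equilibrium is in mixed strategies.
Let the defender play I with probability q. The attacker is indifferent when 17(1−q) = 16q + 12(1−q), giving q = 5/21.

5/21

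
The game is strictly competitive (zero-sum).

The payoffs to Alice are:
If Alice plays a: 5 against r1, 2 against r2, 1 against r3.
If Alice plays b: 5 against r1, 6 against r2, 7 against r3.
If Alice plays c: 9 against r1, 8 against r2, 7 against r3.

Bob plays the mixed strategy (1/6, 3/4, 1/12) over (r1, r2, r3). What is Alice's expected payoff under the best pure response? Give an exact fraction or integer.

97/12

a: (5)·(1/6) + (2)·(3/4) + (1)·(1/12) = 29/12.
b: (5)·(1/6) + (6)·(3/4) + (7)·(1/12) = 71/12.
c: (9)·(1/6) + (8)·(3/4) + (7)·(1/12) = 97/12.
The best pure response is c with expected payoff 97/12.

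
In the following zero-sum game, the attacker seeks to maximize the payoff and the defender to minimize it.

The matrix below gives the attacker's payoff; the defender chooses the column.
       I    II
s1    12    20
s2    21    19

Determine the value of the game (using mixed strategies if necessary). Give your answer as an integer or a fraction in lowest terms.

96/5

Row minima are 12 and 19, so the attacker's maximin is 19; column maxima are 21 and 20, so the defender's minimax is 20. These differ, so the equilibrium is in mixed strategies.
Let the attacker play s1 with probability p. The defender is indifferent when 12p + 21(1−p) = 20p + 19(1−p), giving p = 1/5.
Let the defender play I with probability q. The attacker is indifferent when 12q + 20(1−q) = 21q + 19(1−q), giving q = 1/10.
The value is 12·(1/10) + (20)·(9/10) = 96/5.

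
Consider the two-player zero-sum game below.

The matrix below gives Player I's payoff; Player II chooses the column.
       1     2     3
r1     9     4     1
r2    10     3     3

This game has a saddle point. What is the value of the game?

Row minima: 1, 3 → Player I's maximin is 3.
Column maxima: 10, 4, 3 → Player II's minimax is 3.
They coincide at (r2, 3), so the value is 3.

3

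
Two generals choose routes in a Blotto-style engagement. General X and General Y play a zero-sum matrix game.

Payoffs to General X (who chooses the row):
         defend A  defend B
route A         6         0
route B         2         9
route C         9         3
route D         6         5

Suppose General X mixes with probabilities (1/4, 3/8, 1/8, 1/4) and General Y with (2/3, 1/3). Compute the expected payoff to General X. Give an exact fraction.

59/12

Against (2/3, 1/3), each row's expected payoff is route A: 4; route B: 13/3; route C: 7; route D: 17/3.
Taking the (1/4, 3/8, 1/8, 1/4)-weighted average: (1/4)·(4) + (3/8)·(13/3) + (1/8)·(7) + (1/4)·(17/3) = 59/12.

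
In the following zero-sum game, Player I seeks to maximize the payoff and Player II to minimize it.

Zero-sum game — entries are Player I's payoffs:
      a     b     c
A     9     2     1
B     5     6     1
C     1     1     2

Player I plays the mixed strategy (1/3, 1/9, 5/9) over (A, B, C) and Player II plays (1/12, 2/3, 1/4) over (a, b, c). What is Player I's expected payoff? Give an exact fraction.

215/108

Against (1/12, 2/3, 1/4), each row's expected payoff is A: 7/3; B: 14/3; C: 5/4.
Taking the (1/3, 1/9, 5/9)-weighted average: (1/3)·(7/3) + (1/9)·(14/3) + (5/9)·(5/4) = 215/108.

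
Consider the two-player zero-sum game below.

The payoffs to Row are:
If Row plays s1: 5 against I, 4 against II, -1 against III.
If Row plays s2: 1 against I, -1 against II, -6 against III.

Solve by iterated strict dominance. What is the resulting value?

Column II is strictly dominated by III for Column (-1<4, -6<-1); eliminate II.
Column I is strictly dominated by III for Column (-1<5, -6<1); eliminate I.
Row s2 is strictly dominated by row s1 (-1>-6); eliminate s2.
Only (s1, III) remains, with payoff -1.

-1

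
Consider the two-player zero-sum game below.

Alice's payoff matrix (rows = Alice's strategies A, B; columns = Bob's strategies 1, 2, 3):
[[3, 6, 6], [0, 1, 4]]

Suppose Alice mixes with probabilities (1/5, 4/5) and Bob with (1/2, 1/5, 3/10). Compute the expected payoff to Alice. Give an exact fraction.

Against (1/2, 1/5, 3/10), each row's expected payoff is A: 9/2; B: 7/5.
Taking the (1/5, 4/5)-weighted average: (1/5)·(9/2) + (4/5)·(7/5) = 101/50.

101/50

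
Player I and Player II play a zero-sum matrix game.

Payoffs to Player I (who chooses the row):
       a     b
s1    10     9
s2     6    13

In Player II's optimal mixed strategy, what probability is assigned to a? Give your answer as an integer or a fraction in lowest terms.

Row minima are 9 and 6, so Player I's maximin is 9; column maxima are 10 and 13, so Player II's minimax is 10. These differ, so the equilibrium is in mixed strategies.
Let Player II play a with probability q. Player I is indifferent when 10q + 9(1−q) = 6q + 13(1−q), giving q = 1/2.

1/2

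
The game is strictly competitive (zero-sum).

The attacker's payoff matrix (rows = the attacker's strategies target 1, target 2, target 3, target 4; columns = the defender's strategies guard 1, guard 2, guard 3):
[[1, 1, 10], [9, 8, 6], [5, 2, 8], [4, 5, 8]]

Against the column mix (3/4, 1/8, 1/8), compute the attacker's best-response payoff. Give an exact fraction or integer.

target 1: (1)·(3/4) + (1)·(1/8) + (10)·(1/8) = 17/8.
target 2: (9)·(3/4) + (8)·(1/8) + (6)·(1/8) = 17/2.
target 3: (5)·(3/4) + (2)·(1/8) + (8)·(1/8) = 5.
target 4: (4)·(3/4) + (5)·(1/8) + (8)·(1/8) = 37/8.
The best pure response is target 2 with expected payoff 17/2.

17/2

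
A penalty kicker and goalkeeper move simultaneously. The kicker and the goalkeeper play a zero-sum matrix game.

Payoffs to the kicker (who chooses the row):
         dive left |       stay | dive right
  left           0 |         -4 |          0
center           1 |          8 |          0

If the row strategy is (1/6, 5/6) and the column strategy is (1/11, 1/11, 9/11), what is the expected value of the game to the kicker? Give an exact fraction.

41/66

Against (1/11, 1/11, 9/11), each row's expected payoff is left: -4/11; center: 9/11.
Taking the (1/6, 5/6)-weighted average: (1/6)·(-4/11) + (5/6)·(9/11) = 41/66.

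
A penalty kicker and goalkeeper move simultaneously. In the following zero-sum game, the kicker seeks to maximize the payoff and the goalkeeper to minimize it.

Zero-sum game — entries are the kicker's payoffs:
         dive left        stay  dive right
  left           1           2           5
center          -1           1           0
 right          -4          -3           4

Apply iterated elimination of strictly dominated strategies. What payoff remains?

1

Row right is strictly dominated by row left (1>-4, 2>-3, 5>4); eliminate right.
Row center is strictly dominated by row left (1>-1, 2>1, 5>0); eliminate center.
Column dive right is strictly dominated by dive left for the goalkeeper (1<5); eliminate dive right.
Column stay is strictly dominated by dive left for the goalkeeper (1<2); eliminate stay.
Only (left, dive left) remains, with payoff 1.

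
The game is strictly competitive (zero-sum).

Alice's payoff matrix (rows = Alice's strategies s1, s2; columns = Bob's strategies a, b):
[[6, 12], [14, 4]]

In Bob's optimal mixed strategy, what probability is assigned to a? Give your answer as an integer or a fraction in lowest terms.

Row minima are 6 and 4, so Alice's maximin is 6; column maxima are 14 and 12, so Bob's minimax is 12. These differ, so the equilibrium is in mixed strategies.
Let Bob play a with probability q. Alice is indifferent when 6q + 12(1−q) = 14q + 4(1−q), giving q = 1/2.

1/2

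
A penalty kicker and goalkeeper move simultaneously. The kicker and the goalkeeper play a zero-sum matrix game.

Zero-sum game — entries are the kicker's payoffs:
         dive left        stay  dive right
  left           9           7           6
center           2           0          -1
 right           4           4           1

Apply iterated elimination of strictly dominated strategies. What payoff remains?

Column dive left is strictly dominated by dive right for the goalkeeper (6<9, -1<2, 1<4); eliminate dive left.
Row center is strictly dominated by row left (7>0, 6>-1); eliminate center.
Column stay is strictly dominated by dive right for the goalkeeper (6<7, 1<4); eliminate stay.
Row right is strictly dominated by row left (6>1); eliminate right.
Only (left, dive right) remains, with payoff 6.

6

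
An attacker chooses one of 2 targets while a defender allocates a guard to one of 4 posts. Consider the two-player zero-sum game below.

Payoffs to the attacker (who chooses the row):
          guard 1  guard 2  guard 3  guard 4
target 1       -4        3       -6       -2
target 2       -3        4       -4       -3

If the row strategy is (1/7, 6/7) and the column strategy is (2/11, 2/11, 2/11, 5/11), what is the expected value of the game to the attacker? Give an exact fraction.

-150/77

Against (2/11, 2/11, 2/11, 5/11), each row's expected payoff is target 1: -24/11; target 2: -21/11.
Taking the (1/7, 6/7)-weighted average: (1/7)·(-24/11) + (6/7)·(-21/11) = -150/77.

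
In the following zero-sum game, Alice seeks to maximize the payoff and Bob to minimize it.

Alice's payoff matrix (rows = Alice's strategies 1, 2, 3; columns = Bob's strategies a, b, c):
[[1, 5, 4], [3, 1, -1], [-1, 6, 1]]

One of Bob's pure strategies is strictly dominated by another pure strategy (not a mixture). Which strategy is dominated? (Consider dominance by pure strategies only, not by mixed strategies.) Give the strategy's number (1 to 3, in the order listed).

Bob prefers columns that give Alice less. Compare b with c: 4 < 5, -1 < 1, 1 < 6.
So c strictly dominates b for Bob; b is strictly dominated.

2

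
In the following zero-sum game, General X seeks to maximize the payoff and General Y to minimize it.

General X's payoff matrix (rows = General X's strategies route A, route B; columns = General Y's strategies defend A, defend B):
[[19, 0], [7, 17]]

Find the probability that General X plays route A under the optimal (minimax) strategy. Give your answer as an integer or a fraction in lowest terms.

10/29

Row minima are 0 and 7, so General X's maximin is 7; column maxima are 19 and 17, so General Y's minimax is 17. These differ, so the equilibrium is in mixed strategies.
Let General X play route A with probability p. General Y is indifferent when 19p + 7(1−p) = 17(1−p), giving p = 10/29.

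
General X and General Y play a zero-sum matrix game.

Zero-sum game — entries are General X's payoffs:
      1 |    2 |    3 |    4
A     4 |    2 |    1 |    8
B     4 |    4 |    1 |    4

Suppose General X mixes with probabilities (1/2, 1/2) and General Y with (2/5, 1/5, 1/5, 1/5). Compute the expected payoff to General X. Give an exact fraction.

18/5

Against (2/5, 1/5, 1/5, 1/5), each row's expected payoff is A: 19/5; B: 17/5.
Taking the (1/2, 1/2)-weighted average: (1/2)·(19/5) + (1/2)·(17/5) = 18/5.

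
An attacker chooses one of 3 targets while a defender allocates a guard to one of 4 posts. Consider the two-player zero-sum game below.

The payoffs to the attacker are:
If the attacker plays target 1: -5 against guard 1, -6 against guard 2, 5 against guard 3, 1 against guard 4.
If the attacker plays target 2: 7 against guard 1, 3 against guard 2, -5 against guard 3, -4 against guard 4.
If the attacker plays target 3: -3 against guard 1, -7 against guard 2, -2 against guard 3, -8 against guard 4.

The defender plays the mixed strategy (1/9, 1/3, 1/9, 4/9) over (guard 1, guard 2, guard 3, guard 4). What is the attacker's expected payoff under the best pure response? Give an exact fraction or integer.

-5/9

target 1: (-5)·(1/9) + (-6)·(1/3) + (5)·(1/9) + (1)·(4/9) = -14/9.
target 2: (7)·(1/9) + (3)·(1/3) + (-5)·(1/9) + (-4)·(4/9) = -5/9.
target 3: (-3)·(1/9) + (-7)·(1/3) + (-2)·(1/9) + (-8)·(4/9) = -58/9.
The best pure response is target 2 with expected payoff -5/9.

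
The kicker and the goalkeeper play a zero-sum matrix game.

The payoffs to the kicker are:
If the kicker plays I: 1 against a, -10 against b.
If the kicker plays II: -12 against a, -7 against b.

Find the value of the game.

-127/16

Row minima are -10 and -12, so the kicker's maximin is -10; column maxima are 1 and -7, so the goalkeeper's minimax is -7. These differ, so the equilibrium is in mixed strategies.
Let the kicker play I with probability p. The goalkeeper is indifferent when p − 12(1−p) = −10p − 7(1−p), giving p = 5/16.
Let the goalkeeper play a with probability q. The kicker is indifferent when q − 10(1−q) = −12q − 7(1−q), giving q = 3/16.
The value is 1·(3/16) + (-10)·(13/16) = -127/16.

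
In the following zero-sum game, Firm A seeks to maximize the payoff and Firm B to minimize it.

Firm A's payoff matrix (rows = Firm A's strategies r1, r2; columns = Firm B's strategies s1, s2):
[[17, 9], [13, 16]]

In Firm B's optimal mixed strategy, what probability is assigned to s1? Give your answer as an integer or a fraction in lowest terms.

7/11

Row minima are 9 and 13, so Firm A's maximin is 13; column maxima are 17 and 16, so Firm B's minimax is 16. These differ, so the equilibrium is in mixed strategies.
Let Firm B play s1 with probability q. Firm A is indifferent when 17q + 9(1−q) = 13q + 16(1−q), giving q = 7/11.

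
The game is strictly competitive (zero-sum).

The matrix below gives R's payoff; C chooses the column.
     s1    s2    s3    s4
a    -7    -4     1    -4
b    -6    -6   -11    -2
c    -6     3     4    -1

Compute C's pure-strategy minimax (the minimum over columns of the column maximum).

-6

The worst case (largest entry) in each column is s1: -6, s2: 3, s3: 4, s4: -1.
The best (smallest) of these is -6.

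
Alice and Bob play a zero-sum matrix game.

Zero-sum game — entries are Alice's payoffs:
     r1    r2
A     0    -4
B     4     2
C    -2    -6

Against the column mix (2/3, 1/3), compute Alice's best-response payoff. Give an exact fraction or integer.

10/3

A: (0)·(2/3) + (-4)·(1/3) = -4/3.
B: (4)·(2/3) + (2)·(1/3) = 10/3.
C: (-2)·(2/3) + (-6)·(1/3) = -10/3.
The best pure response is B with expected payoff 10/3.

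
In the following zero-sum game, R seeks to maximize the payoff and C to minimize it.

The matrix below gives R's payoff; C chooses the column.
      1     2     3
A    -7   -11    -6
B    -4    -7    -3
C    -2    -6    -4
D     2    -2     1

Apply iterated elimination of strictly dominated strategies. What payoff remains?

Row C is strictly dominated by row D (2>-2, -2>-6, 1>-4); eliminate C.
Column 3 is strictly dominated by 2 for C (-11<-6, -7<-3, -2<1); eliminate 3.
Row A is strictly dominated by row B (-4>-7, -7>-11); eliminate A.
Column 1 is strictly dominated by 2 for C (-7<-4, -2<2); eliminate 1.
Row B is strictly dominated by row D (-2>-7); eliminate B.
Only (D, 2) remains, with payoff -2.

-2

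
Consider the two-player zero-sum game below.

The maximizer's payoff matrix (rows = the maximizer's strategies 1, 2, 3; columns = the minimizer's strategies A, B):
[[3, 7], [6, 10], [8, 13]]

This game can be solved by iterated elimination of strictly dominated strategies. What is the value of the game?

Row 2 is strictly dominated by row 3 (8>6, 13>10); eliminate 2.
Row 1 is strictly dominated by row 3 (8>3, 13>7); eliminate 1.
Column B is strictly dominated by A for the minimizer (8<13); eliminate B.
Only (3, A) remains, with payoff 8.

8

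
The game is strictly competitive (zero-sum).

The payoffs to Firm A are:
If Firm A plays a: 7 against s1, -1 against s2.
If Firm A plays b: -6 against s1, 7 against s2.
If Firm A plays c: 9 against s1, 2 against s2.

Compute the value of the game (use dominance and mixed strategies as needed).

15/4

Row a is strictly dominated by row c, so Firm A never plays it.
The remaining 2×2 game on (b, c) × (s1, s2) has no saddle point. Let Firm A play b with probability p; indifference gives −6p + 9(1−p) = 7p + 2(1−p), so p = 7/20.
Similarly Firm B's optimal q on s1 is 1/4, and the value is -6·(1/4) + (7)·(3/4) = 15/4.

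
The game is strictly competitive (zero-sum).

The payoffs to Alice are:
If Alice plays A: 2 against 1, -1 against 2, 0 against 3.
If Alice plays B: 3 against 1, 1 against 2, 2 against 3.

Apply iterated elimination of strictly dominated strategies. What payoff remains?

1

Column 1 is strictly dominated by 2 for Bob (-1<2, 1<3); eliminate 1.
Column 3 is strictly dominated by 2 for Bob (-1<0, 1<2); eliminate 3.
Row A is strictly dominated by row B (1>-1); eliminate A.
Only (B, 2) remains, with payoff 1.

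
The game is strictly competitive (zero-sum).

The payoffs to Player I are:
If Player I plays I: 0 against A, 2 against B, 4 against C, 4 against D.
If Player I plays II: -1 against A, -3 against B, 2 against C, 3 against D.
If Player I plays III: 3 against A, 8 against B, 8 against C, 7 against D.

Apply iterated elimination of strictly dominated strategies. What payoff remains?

Row I is strictly dominated by row III (3>0, 8>2, 8>4, 7>4); eliminate I.
Row II is strictly dominated by row III (3>-1, 8>-3, 8>2, 7>3); eliminate II.
Column D is strictly dominated by A for Player II (3<7); eliminate D.
Column C is strictly dominated by A for Player II (3<8); eliminate C.
Column B is strictly dominated by A for Player II (3<8); eliminate B.
Only (III, A) remains, with payoff 3.

3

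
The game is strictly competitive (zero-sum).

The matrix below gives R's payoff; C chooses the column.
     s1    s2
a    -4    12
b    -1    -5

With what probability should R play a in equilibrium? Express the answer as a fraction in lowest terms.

1/5

Row minima are -4 and -5, so R's maximin is -4; column maxima are -1 and 12, so C's minimax is -1. These differ, so the equilibrium is in mixed strategies.
Let R play a with probability p. C is indifferent when −4p − (1−p) = 12p − 5(1−p), giving p = 1/5.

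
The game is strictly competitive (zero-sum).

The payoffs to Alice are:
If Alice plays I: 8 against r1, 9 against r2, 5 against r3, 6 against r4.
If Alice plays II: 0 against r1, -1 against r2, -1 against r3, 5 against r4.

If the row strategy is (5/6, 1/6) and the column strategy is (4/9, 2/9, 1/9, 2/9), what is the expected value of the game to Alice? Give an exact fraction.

Against (4/9, 2/9, 1/9, 2/9), each row's expected payoff is I: 67/9; II: 7/9.
Taking the (5/6, 1/6)-weighted average: (5/6)·(67/9) + (1/6)·(7/9) = 19/3.

19/3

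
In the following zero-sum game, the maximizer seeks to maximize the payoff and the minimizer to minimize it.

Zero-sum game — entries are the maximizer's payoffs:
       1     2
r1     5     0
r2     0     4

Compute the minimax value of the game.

20/9

Row minima are 0 and 0, so the maximizer's maximin is 0; column maxima are 5 and 4, so the minimizer's minimax is 4. These differ, so the equilibrium is in mixed strategies.
Let the maximizer play r1 with probability p. The minimizer is indifferent when 5p = 4(1−p), giving p = 4/9.
Let the minimizer play 1 with probability q. The maximizer is indifferent when 5q = 4(1−q), giving q = 4/9.
The value is 5·(4/9) + (0)·(5/9) = 20/9.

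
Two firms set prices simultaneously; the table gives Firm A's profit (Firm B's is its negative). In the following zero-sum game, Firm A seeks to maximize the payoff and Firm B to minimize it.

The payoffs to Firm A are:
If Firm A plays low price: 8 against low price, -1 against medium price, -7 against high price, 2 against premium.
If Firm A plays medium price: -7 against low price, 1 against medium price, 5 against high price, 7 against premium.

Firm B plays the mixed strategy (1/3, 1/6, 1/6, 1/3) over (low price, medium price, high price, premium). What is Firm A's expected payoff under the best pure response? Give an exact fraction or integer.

low price: (8)·(1/3) + (-1)·(1/6) + (-7)·(1/6) + (2)·(1/3) = 2.
medium price: (-7)·(1/3) + (1)·(1/6) + (5)·(1/6) + (7)·(1/3) = 1.
The best pure response is low price with expected payoff 2.

2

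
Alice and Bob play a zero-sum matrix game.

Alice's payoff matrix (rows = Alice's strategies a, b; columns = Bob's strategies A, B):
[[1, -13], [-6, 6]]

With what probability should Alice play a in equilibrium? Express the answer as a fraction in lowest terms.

6/13

Row minima are -13 and -6, so Alice's maximin is -6; column maxima are 1 and 6, so Bob's minimax is 1. These differ, so the equilibrium is in mixed strategies.
Let Alice play a with probability p. Bob is indifferent when p − 6(1−p) = −13p + 6(1−p), giving p = 6/13.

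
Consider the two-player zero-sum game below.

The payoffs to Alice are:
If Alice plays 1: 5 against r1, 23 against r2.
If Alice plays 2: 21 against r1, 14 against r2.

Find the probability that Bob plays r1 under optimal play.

9/25

Row minima are 5 and 14, so Alice's maximin is 14; column maxima are 21 and 23, so Bob's minimax is 21. These differ, so the equilibrium is in mixed strategies.
Let Bob play r1 with probability q. Alice is indifferent when 5q + 23(1−q) = 21q + 14(1−q), giving q = 9/25.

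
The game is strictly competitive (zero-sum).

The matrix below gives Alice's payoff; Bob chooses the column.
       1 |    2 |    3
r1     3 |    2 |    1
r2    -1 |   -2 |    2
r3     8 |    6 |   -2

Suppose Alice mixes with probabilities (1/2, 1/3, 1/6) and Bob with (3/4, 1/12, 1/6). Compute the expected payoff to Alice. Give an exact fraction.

17/8

Against (3/4, 1/12, 1/6), each row's expected payoff is r1: 31/12; r2: -7/12; r3: 37/6.
Taking the (1/2, 1/3, 1/6)-weighted average: (1/2)·(31/12) + (1/3)·(-7/12) + (1/6)·(37/6) = 17/8.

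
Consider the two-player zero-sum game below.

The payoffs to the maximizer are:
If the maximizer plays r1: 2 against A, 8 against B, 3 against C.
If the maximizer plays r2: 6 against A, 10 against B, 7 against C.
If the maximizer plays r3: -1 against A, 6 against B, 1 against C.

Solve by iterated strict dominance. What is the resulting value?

6

Row r3 is strictly dominated by row r1 (2>-1, 8>6, 3>1); eliminate r3.
Row r1 is strictly dominated by row r2 (6>2, 10>8, 7>3); eliminate r1.
Column C is strictly dominated by A for the minimizer (6<7); eliminate C.
Column B is strictly dominated by A for the minimizer (6<10); eliminate B.
Only (r2, A) remains, with payoff 6.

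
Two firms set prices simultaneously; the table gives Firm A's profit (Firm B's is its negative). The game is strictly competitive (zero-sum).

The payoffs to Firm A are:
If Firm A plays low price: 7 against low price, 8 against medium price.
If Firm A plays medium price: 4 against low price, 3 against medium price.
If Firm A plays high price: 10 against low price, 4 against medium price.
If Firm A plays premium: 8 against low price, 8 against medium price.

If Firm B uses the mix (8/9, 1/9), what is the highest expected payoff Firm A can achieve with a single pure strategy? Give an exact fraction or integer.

28/3

low price: (7)·(8/9) + (8)·(1/9) = 64/9.
medium price: (4)·(8/9) + (3)·(1/9) = 35/9.
high price: (10)·(8/9) + (4)·(1/9) = 28/3.
premium: (8)·(8/9) + (8)·(1/9) = 8.
The best pure response is high price with expected payoff 28/3.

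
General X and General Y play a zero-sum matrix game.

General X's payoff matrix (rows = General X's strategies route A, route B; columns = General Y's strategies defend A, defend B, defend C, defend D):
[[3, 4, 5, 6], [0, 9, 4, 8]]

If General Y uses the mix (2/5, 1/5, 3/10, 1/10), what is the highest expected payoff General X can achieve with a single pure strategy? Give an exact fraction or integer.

41/10

route A: (3)·(2/5) + (4)·(1/5) + (5)·(3/10) + (6)·(1/10) = 41/10.
route B: (0)·(2/5) + (9)·(1/5) + (4)·(3/10) + (8)·(1/10) = 19/5.
The best pure response is route A with expected payoff 41/10.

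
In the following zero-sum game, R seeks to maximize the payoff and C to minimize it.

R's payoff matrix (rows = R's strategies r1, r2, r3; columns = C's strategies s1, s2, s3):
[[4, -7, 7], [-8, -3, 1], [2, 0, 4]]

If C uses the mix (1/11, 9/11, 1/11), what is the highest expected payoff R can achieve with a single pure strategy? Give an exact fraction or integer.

r1: (4)·(1/11) + (-7)·(9/11) + (7)·(1/11) = -52/11.
r2: (-8)·(1/11) + (-3)·(9/11) + (1)·(1/11) = -34/11.
r3: (2)·(1/11) + (0)·(9/11) + (4)·(1/11) = 6/11.
The best pure response is r3 with expected payoff 6/11.

6/11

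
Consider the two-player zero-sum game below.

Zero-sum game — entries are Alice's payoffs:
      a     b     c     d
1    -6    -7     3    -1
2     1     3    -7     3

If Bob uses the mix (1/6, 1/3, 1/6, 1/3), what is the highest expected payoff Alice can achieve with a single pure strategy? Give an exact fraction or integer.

1

1: (-6)·(1/6) + (-7)·(1/3) + (3)·(1/6) + (-1)·(1/3) = -19/6.
2: (1)·(1/6) + (3)·(1/3) + (-7)·(1/6) + (3)·(1/3) = 1.
The best pure response is 2 with expected payoff 1.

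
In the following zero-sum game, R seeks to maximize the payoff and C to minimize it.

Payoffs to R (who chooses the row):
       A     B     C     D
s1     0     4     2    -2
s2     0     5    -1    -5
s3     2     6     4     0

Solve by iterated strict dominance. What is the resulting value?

Column C is strictly dominated by D for C (-2<2, -5<-1, 0<4); eliminate C.
Column B is strictly dominated by A for C (0<4, 0<5, 2<6); eliminate B.
Column A is strictly dominated by D for C (-2<0, -5<0, 0<2); eliminate A.
Row s2 is strictly dominated by row s1 (-2>-5); eliminate s2.
Row s1 is strictly dominated by row s3 (0>-2); eliminate s1.
Only (s3, D) remains, with payoff 0.

0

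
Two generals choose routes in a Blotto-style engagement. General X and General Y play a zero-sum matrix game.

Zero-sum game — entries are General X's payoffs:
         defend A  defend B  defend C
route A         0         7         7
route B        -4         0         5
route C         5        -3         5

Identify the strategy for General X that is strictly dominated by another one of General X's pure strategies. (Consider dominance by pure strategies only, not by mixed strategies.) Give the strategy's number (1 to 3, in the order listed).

Compare route B with route A: 0 > -4, 7 > 0, 7 > 5.
So route A strictly dominates route B for General X; route B is strictly dominated.

2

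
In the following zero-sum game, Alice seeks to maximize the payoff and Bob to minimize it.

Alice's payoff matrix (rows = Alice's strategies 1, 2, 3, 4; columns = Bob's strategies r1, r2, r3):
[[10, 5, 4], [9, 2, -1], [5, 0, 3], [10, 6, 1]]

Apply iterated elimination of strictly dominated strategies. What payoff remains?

Row 2 is strictly dominated by row 1 (10>9, 5>2, 4>-1); eliminate 2.
Row 3 is strictly dominated by row 1 (10>5, 5>0, 4>3); eliminate 3.
Column r1 is strictly dominated by r2 for Bob (5<10, 6<10); eliminate r1.
Column r2 is strictly dominated by r3 for Bob (4<5, 1<6); eliminate r2.
Row 4 is strictly dominated by row 1 (4>1); eliminate 4.
Only (1, r3) remains, with payoff 4.

4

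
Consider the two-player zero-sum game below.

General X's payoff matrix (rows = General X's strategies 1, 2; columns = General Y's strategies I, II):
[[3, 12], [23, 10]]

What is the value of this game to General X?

123/11

Row minima are 3 and 10, so General X's maximin is 10; column maxima are 23 and 12, so General Y's minimax is 12. These differ, so the equilibrium is in mixed strategies.
Let General X play 1 with probability p. General Y is indifferent when 3p + 23(1−p) = 12p + 10(1−p), giving p = 13/22.
Let General Y play I with probability q. General X is indifferent when 3q + 12(1−q) = 23q + 10(1−q), giving q = 1/11.
The value is 3·(1/11) + (12)·(10/11) = 123/11.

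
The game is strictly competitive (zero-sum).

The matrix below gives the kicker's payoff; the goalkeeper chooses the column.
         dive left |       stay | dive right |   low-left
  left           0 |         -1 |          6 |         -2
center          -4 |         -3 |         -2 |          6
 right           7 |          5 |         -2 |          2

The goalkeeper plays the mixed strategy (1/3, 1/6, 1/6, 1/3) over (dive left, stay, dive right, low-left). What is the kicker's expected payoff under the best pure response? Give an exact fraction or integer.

7/2

left: (0)·(1/3) + (-1)·(1/6) + (6)·(1/6) + (-2)·(1/3) = 1/6.
center: (-4)·(1/3) + (-3)·(1/6) + (-2)·(1/6) + (6)·(1/3) = -1/6.
right: (7)·(1/3) + (5)·(1/6) + (-2)·(1/6) + (2)·(1/3) = 7/2.
The best pure response is right with expected payoff 7/2.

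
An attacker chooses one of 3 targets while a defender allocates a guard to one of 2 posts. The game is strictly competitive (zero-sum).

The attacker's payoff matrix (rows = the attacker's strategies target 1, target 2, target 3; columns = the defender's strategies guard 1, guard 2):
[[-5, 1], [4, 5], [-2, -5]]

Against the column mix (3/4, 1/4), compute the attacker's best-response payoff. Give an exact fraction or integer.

target 1: (-5)·(3/4) + (1)·(1/4) = -7/2.
target 2: (4)·(3/4) + (5)·(1/4) = 17/4.
target 3: (-2)·(3/4) + (-5)·(1/4) = -11/4.
The best pure response is target 2 with expected payoff 17/4.

17/4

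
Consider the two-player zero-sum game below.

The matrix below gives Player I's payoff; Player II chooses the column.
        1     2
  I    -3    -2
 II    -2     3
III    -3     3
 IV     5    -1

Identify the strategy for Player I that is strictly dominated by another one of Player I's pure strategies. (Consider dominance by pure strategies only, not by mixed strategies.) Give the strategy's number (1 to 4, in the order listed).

Compare I with II: -2 > -3, 3 > -2.
So II strictly dominates I for Player I; I is strictly dominated.

1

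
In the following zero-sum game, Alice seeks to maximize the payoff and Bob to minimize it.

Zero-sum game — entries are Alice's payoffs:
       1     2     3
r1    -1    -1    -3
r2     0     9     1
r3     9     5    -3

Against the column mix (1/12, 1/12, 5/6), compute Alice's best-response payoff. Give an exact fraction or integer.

r1: (-1)·(1/12) + (-1)·(1/12) + (-3)·(5/6) = -8/3.
r2: (0)·(1/12) + (9)·(1/12) + (1)·(5/6) = 19/12.
r3: (9)·(1/12) + (5)·(1/12) + (-3)·(5/6) = -4/3.
The best pure response is r2 with expected payoff 19/12.

19/12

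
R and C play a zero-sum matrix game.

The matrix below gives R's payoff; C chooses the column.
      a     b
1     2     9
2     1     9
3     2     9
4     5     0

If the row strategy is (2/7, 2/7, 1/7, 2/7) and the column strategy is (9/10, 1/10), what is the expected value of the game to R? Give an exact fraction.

207/70

Against (9/10, 1/10), each row's expected payoff is 1: 27/10; 2: 9/5; 3: 27/10; 4: 9/2.
Taking the (2/7, 2/7, 1/7, 2/7)-weighted average: (2/7)·(27/10) + (2/7)·(9/5) + (1/7)·(27/10) + (2/7)·(9/2) = 207/70.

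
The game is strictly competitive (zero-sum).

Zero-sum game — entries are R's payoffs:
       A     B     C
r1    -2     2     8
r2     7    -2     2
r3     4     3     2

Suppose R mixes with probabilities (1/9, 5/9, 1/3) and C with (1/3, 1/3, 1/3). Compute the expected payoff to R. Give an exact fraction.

70/27

Against (1/3, 1/3, 1/3), each row's expected payoff is r1: 8/3; r2: 7/3; r3: 3.
Taking the (1/9, 5/9, 1/3)-weighted average: (1/9)·(8/3) + (5/9)·(7/3) + (1/3)·(3) = 70/27.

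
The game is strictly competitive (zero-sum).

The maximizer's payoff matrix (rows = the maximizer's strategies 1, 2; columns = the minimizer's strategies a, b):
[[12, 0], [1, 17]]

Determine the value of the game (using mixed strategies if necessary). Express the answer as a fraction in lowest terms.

51/7

Row minima are 0 and 1, so the maximizer's maximin is 1; column maxima are 12 and 17, so the minimizer's minimax is 12. These differ, so the equilibrium is in mixed strategies.
Let the maximizer play 1 with probability p. The minimizer is indifferent when 12p + (1−p) = 17(1−p), giving p = 4/7.
Let the minimizer play a with probability q. The maximizer is indifferent when 12q = q + 17(1−q), giving q = 17/28.
The value is 12·(17/28) + (0)·(11/28) = 51/7.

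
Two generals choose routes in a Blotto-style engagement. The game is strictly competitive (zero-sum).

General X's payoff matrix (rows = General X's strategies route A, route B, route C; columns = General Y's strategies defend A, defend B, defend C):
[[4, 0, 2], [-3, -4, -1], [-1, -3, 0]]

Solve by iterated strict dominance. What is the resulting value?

Row route B is strictly dominated by row route A (4>-3, 0>-4, 2>-1); eliminate route B.
Row route C is strictly dominated by row route A (4>-1, 0>-3, 2>0); eliminate route C.
Column defend A is strictly dominated by defend B for General Y (0<4); eliminate defend A.
Column defend C is strictly dominated by defend B for General Y (0<2); eliminate defend C.
Only (route A, defend B) remains, with payoff 0.

0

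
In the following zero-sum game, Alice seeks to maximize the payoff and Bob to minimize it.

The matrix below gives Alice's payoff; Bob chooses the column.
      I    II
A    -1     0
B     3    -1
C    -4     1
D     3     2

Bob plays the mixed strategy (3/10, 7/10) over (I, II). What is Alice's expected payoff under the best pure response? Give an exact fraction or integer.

A: (-1)·(3/10) + (0)·(7/10) = -3/10.
B: (3)·(3/10) + (-1)·(7/10) = 1/5.
C: (-4)·(3/10) + (1)·(7/10) = -1/2.
D: (3)·(3/10) + (2)·(7/10) = 23/10.
The best pure response is D with expected payoff 23/10.

23/10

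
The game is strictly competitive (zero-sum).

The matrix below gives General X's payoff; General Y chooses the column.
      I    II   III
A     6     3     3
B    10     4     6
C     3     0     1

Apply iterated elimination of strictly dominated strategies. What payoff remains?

Row A is strictly dominated by row B (10>6, 4>3, 6>3); eliminate A.
Column III is strictly dominated by II for General Y (4<6, 0<1); eliminate III.
Column I is strictly dominated by II for General Y (4<10, 0<3); eliminate I.
Row C is strictly dominated by row B (4>0); eliminate C.
Only (B, II) remains, with payoff 4.

4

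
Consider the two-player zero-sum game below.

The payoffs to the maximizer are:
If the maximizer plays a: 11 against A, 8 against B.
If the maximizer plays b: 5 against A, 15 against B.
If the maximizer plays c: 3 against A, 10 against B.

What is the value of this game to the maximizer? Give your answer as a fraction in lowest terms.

125/13

Row c is strictly dominated by row b, so the maximizer never plays it.
The remaining 2×2 game on (a, b) × (A, B) has no saddle point. Let the maximizer play a with probability p; indifference gives 11p + 5(1−p) = 8p + 15(1−p), so p = 10/13.
Similarly the minimizer's optimal q on A is 7/13, and the value is 11·(7/13) + (8)·(6/13) = 125/13.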